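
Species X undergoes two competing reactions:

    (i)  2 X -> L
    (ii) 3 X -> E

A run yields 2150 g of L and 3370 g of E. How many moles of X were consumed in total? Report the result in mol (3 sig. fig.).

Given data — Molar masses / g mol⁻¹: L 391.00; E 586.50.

28.2 mol

n(L) = 2150 / 391.00 = 5.499 mol
n(E) = 3370 / 586.50 = 5.746 mol
n(X) via (i) = (2/1)×5.499 = 11.00 mol
n(X) via (ii) = (3/1)×5.746 = 17.24 mol
total n(X) = 11.00 + 17.24 = 28.24 mol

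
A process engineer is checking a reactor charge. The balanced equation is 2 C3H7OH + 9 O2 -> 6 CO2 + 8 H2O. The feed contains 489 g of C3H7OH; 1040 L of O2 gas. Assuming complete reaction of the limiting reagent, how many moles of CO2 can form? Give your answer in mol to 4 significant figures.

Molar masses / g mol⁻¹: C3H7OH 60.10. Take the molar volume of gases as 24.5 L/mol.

24.41 mol

n(C3H7OH) = 489.0 / 60.10 = 8.136 mol
n(O2) = 1040 / 24.5 = 42.45 mol
n/ν → C3H7OH: 4.068, O2: 4.717; C3H7OH is limiting.
n(CO2) = (6/2) × 8.136 = 24.41 mol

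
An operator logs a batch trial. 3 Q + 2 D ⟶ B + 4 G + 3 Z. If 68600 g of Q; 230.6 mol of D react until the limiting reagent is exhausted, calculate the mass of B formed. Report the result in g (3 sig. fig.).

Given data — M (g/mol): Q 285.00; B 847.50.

n(Q) = 68600 / 285.00 = 240.7 mol
n(D) = 230.6 mol
n/ν for Q = 240.7/3 = 80.23
n/ν for D = 230.6/2 = 115.3
Smallest n/ν is Q → limiting reagent.
n(B) = (1/3) × 240.7 = 80.23 mol
mass = 80.23 × 847.50 = 67990 g

68000 g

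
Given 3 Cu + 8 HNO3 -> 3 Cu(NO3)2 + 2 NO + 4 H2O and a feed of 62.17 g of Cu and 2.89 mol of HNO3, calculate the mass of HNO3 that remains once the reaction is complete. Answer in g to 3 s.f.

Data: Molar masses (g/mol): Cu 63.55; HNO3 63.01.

n(Cu) = 62.17 / 63.55 = 0.9783 mol
n(HNO3) = 2.890 mol
n/ν → Cu: 0.3261, HNO3: 0.3613; Cu is limiting.
HNO3 consumed = (8/3) × 0.9783 = 2.609 mol
HNO3 remaining = 2.890 − 2.609 = 0.2810 mol
mass = 0.2810 × 63.01 = 17.71 g

17.7 g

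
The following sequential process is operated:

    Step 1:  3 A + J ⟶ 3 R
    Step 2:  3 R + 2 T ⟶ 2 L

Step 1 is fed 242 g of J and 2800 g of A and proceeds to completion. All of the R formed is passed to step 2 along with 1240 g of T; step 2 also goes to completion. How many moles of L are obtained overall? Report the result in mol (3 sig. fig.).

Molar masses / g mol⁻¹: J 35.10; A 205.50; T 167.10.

Step 1:
n(J) = 242.0 / 35.10 = 6.895 mol
n(A) = 2800 / 205.50 = 13.63 mol
n/ν for J = 6.895/1 = 6.895
n/ν for A = 13.63/3 = 4.543
Smallest n/ν is A → limiting reagent.
n(R) produced = (3/3) × 13.63 = 13.63 mol
Step 2:
n(R) available = 13.63 mol
n(T) = 1240 / 167.10 = 7.421 mol
n/ν for R = 13.63/3 = 4.543
n/ν for T = 7.421/2 = 3.711
Smallest n/ν is T → limiting reagent.
n(L) = (2/2) × 7.421 = 7.421 mol

7.42 mol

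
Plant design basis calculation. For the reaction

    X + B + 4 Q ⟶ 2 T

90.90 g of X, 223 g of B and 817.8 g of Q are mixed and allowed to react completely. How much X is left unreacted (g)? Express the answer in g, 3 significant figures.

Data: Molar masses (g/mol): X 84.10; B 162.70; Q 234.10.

17.5 g

n(X) = 90.90 / 84.10 = 1.081 mol
n(B) = 223.0 / 162.70 = 1.371 mol
n(Q) = 817.8 / 234.10 = 3.493 mol
n/ν for X = 1.081/1 = 1.081
n/ν for B = 1.371/1 = 1.371
n/ν for Q = 3.493/4 = 0.8733
Smallest n/ν is Q → limiting reagent.
X consumed = (1/4) × 3.493 = 0.8733 mol
X remaining = 1.081 − 0.8733 = 0.2077 mol
mass = 0.2077 × 84.10 = 17.47 g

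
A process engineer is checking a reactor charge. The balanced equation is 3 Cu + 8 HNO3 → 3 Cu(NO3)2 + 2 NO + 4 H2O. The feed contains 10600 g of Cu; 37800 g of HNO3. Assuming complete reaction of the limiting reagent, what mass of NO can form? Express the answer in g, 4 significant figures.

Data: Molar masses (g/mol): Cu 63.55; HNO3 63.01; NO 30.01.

3337 g

n(Cu) = 10600 / 63.55 = 166.8 mol
n(HNO3) = 37800 / 63.01 = 599.9 mol
n/ν → Cu: 55.60, HNO3: 74.99; Cu is limiting.
n(NO) = (2/3) × 166.8 = 111.2 mol
mass = 111.2 × 30.01 = 3337 g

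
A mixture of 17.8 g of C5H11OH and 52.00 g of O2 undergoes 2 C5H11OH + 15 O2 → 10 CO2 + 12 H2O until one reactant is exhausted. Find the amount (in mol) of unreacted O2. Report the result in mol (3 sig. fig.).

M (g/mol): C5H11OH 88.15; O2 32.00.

n(C5H11OH) = 17.80 / 88.15 = 0.2019 mol
n(O2) = 52.00 / 32.00 = 1.625 mol
n/ν for C5H11OH = 0.2019/2 = 0.1010
n/ν for O2 = 1.625/15 = 0.1083
Smallest n/ν is C5H11OH → limiting reagent.
O2 consumed = (15/2) × 0.2019 = 1.514 mol
O2 remaining = 1.625 − 1.514 = 0.1110 mol

0.111 mol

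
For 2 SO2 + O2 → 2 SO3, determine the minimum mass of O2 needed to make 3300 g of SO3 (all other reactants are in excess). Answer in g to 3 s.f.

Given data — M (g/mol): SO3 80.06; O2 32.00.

n(SO3) = 3300 / 80.06 = 41.22 mol
n(O2) = (1/2) × 41.22 = 20.61 mol
mass = 20.61 × 32.00 = 659.5 g

660 g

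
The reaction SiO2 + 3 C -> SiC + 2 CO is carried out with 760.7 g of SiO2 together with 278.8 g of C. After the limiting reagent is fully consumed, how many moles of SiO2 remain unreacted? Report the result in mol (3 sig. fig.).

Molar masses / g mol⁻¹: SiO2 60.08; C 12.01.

4.92 mol

n(SiO2) = 760.7 / 60.08 = 12.66 mol
n(C) = 278.8 / 12.01 = 23.21 mol
n/ν → SiO2: 12.66, C: 7.737; C is limiting.
SiO2 consumed = (1/3) × 23.21 = 7.737 mol
SiO2 remaining = 12.66 − 7.737 = 4.923 mol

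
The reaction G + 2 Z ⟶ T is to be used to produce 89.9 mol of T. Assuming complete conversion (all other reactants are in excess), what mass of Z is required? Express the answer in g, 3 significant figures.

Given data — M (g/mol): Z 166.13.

n(T) = 89.90 mol
n(Z) = (2/1) × 89.90 = 179.8 mol
mass = 179.8 × 166.13 = 29870 g

29900 g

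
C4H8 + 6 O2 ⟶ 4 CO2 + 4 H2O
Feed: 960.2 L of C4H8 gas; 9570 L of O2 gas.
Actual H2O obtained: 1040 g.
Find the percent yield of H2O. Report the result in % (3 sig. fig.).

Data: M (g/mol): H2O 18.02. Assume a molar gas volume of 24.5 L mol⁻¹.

n(C4H8) = 960.2 / 24.5 = 39.19 mol
n(O2) = 9570 / 24.5 = 390.6 mol
n/ν for C4H8 = 39.19/1 = 39.19
n/ν for O2 = 390.6/6 = 65.10
Smallest n/ν is C4H8 → limiting reagent.
theoretical n(H2O) = (4/1) × 39.19 = 156.8 mol → 2826 g
% yield = 1040 / 2826 × 100 = 36.80 %

36.8 %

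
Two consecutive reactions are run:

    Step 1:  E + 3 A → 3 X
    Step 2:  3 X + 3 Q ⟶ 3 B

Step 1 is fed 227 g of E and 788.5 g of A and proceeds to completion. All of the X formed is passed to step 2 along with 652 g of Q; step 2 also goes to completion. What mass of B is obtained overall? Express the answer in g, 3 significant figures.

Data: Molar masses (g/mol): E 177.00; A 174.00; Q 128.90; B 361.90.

Step 1:
n(E) = 227.0 / 177.00 = 1.282 mol
n(A) = 788.5 / 174.00 = 4.532 mol
n/ν for E = 1.282/1 = 1.282
n/ν for A = 4.532/3 = 1.511
Smallest n/ν is E → limiting reagent.
n(X) produced = (3/1) × 1.282 = 3.846 mol
Step 2:
n(X) available = 3.846 mol
n(Q) = 652.0 / 128.90 = 5.058 mol
n/ν for X = 3.846/3 = 1.282
n/ν for Q = 5.058/3 = 1.686
Smallest n/ν is X → limiting reagent.
n(B) = (3/3) × 3.846 = 3.846 mol
mass = 3.846 × 361.90 = 1392 g

1390 g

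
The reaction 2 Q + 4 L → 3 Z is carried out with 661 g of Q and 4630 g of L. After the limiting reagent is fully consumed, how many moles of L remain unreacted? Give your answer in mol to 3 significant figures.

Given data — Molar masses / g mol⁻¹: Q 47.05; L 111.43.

n(Q) = 661.0 / 47.05 = 14.05 mol
n(L) = 4630 / 111.43 = 41.55 mol
n/ν → Q: 7.025, L: 10.39; Q is limiting.
L consumed = (4/2) × 14.05 = 28.10 mol
L remaining = 41.55 − 28.10 = 13.45 mol

13.5 mol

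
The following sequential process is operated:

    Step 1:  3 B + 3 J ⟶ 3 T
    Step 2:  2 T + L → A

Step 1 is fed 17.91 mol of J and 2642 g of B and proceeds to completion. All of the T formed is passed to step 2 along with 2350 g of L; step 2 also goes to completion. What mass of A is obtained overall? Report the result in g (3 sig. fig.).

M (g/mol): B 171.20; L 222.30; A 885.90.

6840 g

Step 1:
n(J) = 17.91 mol
n(B) = 2642 / 171.20 = 15.43 mol
n/ν for J = 17.91/3 = 5.970
n/ν for B = 15.43/3 = 5.143
Smallest n/ν is B → limiting reagent.
n(T) produced = (3/3) × 15.43 = 15.43 mol
Step 2:
n(T) available = 15.43 mol
n(L) = 2350 / 222.30 = 10.57 mol
n/ν for T = 15.43/2 = 7.715
n/ν for L = 10.57/1 = 10.57
Smallest n/ν is T → limiting reagent.
n(A) = (1/2) × 15.43 = 7.715 mol
mass = 7.715 × 885.90 = 6835 g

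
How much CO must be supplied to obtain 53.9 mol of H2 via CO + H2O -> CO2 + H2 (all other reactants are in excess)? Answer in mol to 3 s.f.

n(H2) = 53.90 mol
n(CO) = (1/1) × 53.90 = 53.90 mol

53.9 mol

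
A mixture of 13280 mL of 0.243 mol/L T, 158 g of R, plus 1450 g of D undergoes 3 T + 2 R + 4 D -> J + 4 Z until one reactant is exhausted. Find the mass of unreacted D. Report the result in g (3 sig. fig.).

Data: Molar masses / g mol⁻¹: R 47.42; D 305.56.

n(T) = 0.243 × 13280/1000 = 3.227 mol
n(R) = 158.0 / 47.42 = 3.332 mol
n(D) = 1450 / 305.56 = 4.745 mol
n/ν for T = 3.227/3 = 1.076
n/ν for R = 3.332/2 = 1.666
n/ν for D = 4.745/4 = 1.186
Smallest n/ν is T → limiting reagent.
D consumed = (4/3) × 3.227 = 4.303 mol
D remaining = 4.745 − 4.303 = 0.4420 mol
mass = 0.4420 × 305.56 = 135.1 g

135 g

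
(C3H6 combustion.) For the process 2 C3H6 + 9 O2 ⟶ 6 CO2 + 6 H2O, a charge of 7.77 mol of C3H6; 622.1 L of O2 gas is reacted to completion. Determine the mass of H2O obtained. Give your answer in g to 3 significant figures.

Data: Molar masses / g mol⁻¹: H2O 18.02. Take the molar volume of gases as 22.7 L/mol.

329 g

n(C3H6) = 7.770 mol
n(O2) = 622.1 / 22.7 = 27.41 mol
n/ν → C3H6: 3.885, O2: 3.046; O2 is limiting.
n(H2O) = (6/9) × 27.41 = 18.27 mol
mass = 18.27 × 18.02 = 329.2 g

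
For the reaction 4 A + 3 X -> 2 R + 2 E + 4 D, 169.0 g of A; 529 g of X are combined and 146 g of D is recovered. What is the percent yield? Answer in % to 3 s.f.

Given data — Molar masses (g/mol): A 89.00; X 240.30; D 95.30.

80.7 %

n(A) = 169.0 / 89.00 = 1.899 mol
n(X) = 529.0 / 240.30 = 2.201 mol
n/ν for A = 1.899/4 = 0.4748
n/ν for X = 2.201/3 = 0.7337
Smallest n/ν is A → limiting reagent.
theoretical n(D) = (4/4) × 1.899 = 1.899 mol → 181.0 g
% yield = 146 / 181.0 × 100 = 80.66 %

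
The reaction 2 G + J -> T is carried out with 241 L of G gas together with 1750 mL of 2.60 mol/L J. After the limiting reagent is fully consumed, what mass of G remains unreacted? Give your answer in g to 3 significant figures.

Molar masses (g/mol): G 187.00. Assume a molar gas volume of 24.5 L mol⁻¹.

n(G) = 241.0 / 24.5 = 9.837 mol
n(J) = 2.60 × 1750/1000 = 4.550 mol
n/ν for G = 9.837/2 = 4.919
n/ν for J = 4.550/1 = 4.550
Smallest n/ν is J → limiting reagent.
G consumed = (2/1) × 4.550 = 9.100 mol
G remaining = 9.837 − 9.100 = 0.7370 mol
mass = 0.7370 × 187.00 = 137.8 g

138 g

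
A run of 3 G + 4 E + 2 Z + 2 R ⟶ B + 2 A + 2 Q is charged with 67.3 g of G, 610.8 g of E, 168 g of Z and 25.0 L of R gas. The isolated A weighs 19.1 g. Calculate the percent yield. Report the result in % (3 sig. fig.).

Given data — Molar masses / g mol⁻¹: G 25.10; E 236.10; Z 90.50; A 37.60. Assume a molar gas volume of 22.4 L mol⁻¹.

n(G) = 67.30 / 25.10 = 2.681 mol
n(E) = 610.8 / 236.10 = 2.587 mol
n(Z) = 168.0 / 90.50 = 1.856 mol
n(R) = 25.00 / 22.4 = 1.116 mol
n/ν → G: 0.8937, E: 0.6468, Z: 0.9280, R: 0.5580; R is limiting.
theoretical n(A) = (2/2) × 1.116 = 1.116 mol → 41.96 g
% yield = 19.1 / 41.96 × 100 = 45.52 %

45.5 %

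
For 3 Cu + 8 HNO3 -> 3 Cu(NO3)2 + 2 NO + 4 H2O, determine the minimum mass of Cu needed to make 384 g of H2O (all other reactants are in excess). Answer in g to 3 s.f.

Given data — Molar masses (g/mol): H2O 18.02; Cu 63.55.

1020 g

n(H2O) = 384 / 18.02 = 21.31 mol
n(Cu) = (3/4) × 21.31 = 15.98 mol
mass = 15.98 × 63.55 = 1016 g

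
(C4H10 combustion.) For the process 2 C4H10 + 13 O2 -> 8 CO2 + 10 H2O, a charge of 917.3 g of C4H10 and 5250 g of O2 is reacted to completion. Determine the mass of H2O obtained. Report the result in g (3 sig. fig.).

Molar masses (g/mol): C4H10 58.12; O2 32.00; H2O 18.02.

1420 g

n(C4H10) = 917.3 / 58.12 = 15.78 mol
n(O2) = 5250 / 32.00 = 164.1 mol
n/ν for C4H10 = 15.78/2 = 7.890
n/ν for O2 = 164.1/13 = 12.62
Smallest n/ν is C4H10 → limiting reagent.
n(H2O) = (10/2) × 15.78 = 78.90 mol
mass = 78.90 × 18.02 = 1422 g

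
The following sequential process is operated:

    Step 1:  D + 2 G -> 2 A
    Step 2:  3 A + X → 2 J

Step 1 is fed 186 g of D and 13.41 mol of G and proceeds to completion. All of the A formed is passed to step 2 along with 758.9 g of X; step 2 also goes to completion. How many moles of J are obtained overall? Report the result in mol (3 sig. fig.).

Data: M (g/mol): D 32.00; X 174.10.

7.75 mol

Step 1:
n(D) = 186.0 / 32.00 = 5.813 mol
n(G) = 13.41 mol
n/ν for D = 5.813/1 = 5.813
n/ν for G = 13.41/2 = 6.705
Smallest n/ν is D → limiting reagent.
n(A) produced = (2/1) × 5.813 = 11.63 mol
Step 2:
n(A) available = 11.63 mol
n(X) = 758.9 / 174.10 = 4.359 mol
n/ν for A = 11.63/3 = 3.877
n/ν for X = 4.359/1 = 4.359
Smallest n/ν is A → limiting reagent.
n(J) = (2/3) × 11.63 = 7.753 mol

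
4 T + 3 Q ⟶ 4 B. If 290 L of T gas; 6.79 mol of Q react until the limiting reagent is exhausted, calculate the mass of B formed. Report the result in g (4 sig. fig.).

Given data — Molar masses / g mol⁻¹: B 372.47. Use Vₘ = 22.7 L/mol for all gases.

3372 g

n(T) = 290.0 / 22.7 = 12.78 mol
n(Q) = 6.790 mol
n/ν for T = 12.78/4 = 3.195
n/ν for Q = 6.790/3 = 2.263
Smallest n/ν is Q → limiting reagent.
n(B) = (4/3) × 6.790 = 9.053 mol
mass = 9.053 × 372.47 = 3372 g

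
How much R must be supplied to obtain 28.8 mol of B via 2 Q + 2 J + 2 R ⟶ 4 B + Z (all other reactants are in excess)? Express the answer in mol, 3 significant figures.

14.4 mol

n(B) = 28.80 mol
n(R) = (2/4) × 28.80 = 14.40 mol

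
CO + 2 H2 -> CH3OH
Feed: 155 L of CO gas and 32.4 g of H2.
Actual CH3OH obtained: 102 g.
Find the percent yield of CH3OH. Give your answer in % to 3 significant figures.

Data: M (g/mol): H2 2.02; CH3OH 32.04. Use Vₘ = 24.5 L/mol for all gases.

n(CO) = 155.0 / 24.5 = 6.327 mol
n(H2) = 32.40 / 2.02 = 16.04 mol
n/ν for CO = 6.327/1 = 6.327
n/ν for H2 = 16.04/2 = 8.020
Smallest n/ν is CO → limiting reagent.
theoretical n(CH3OH) = (1/1) × 6.327 = 6.327 mol → 202.7 g
% yield = 102 / 202.7 × 100 = 50.32 %

50.3 %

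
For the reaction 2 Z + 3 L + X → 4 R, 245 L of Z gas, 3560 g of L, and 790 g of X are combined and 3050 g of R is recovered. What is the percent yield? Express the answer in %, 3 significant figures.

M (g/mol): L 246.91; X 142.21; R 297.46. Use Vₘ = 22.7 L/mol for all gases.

n(Z) = 245.0 / 22.7 = 10.79 mol
n(L) = 3560 / 246.91 = 14.42 mol
n(X) = 790.0 / 142.21 = 5.555 mol
n/ν → Z: 5.395, L: 4.807, X: 5.555; L is limiting.
theoretical n(R) = (4/3) × 14.42 = 19.23 mol → 5720 g
% yield = 3050 / 5720 × 100 = 53.32 %

53.3 %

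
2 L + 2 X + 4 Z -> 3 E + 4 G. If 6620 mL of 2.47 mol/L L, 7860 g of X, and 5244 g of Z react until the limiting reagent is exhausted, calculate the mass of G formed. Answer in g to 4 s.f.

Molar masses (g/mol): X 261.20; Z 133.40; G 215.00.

n(L) = 2.47 × 6620/1000 = 16.35 mol
n(X) = 7860 / 261.20 = 30.09 mol
n(Z) = 5244 / 133.40 = 39.31 mol
n/ν for L = 16.35/2 = 8.175
n/ν for X = 30.09/2 = 15.05
n/ν for Z = 39.31/4 = 9.828
Smallest n/ν is L → limiting reagent.
n(G) = (4/2) × 16.35 = 32.70 mol
mass = 32.70 × 215.00 = 7031 g

7031 g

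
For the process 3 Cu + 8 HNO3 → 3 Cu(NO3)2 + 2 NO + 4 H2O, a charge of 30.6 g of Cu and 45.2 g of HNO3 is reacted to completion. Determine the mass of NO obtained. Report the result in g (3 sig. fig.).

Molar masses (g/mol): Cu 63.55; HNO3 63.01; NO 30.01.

n(Cu) = 30.60 / 63.55 = 0.4815 mol
n(HNO3) = 45.20 / 63.01 = 0.7173 mol
n/ν for Cu = 0.4815/3 = 0.1605
n/ν for HNO3 = 0.7173/8 = 0.08966
Smallest n/ν is HNO3 → limiting reagent.
n(NO) = (2/8) × 0.7173 = 0.1793 mol
mass = 0.1793 × 30.01 = 5.381 g

5.38 g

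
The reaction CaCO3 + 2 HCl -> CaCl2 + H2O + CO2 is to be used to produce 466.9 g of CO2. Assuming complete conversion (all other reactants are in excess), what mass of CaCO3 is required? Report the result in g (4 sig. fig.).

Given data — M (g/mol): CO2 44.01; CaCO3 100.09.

1062 g

n(CO2) = 466.9 / 44.01 = 10.61 mol
n(CaCO3) = (1/1) × 10.61 = 10.61 mol
mass = 10.61 × 100.09 = 1062 g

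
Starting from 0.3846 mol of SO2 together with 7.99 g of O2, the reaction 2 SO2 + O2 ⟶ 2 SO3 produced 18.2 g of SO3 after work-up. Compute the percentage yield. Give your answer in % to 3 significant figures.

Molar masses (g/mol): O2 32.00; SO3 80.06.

59.1 %

n(SO2) = 0.3846 mol
n(O2) = 7.990 / 32.00 = 0.2497 mol
n/ν → SO2: 0.1923, O2: 0.2497; SO2 is limiting.
theoretical n(SO3) = (2/2) × 0.3846 = 0.3846 mol → 30.79 g
% yield = 18.2 / 30.79 × 100 = 59.11 %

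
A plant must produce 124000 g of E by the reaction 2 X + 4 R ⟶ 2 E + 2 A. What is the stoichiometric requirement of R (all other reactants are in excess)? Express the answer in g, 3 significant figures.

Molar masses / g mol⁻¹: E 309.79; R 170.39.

136000 g

n(E) = 124000 / 309.79 = 400.3 mol
n(R) = (4/2) × 400.3 = 800.6 mol
mass = 800.6 × 170.39 = 136400 g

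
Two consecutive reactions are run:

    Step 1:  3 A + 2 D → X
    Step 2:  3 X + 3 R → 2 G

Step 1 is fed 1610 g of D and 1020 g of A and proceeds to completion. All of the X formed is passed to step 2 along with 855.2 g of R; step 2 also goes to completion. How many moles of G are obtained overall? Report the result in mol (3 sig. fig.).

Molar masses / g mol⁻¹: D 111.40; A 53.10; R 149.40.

3.82 mol

Step 1:
n(D) = 1610 / 111.40 = 14.45 mol
n(A) = 1020 / 53.10 = 19.21 mol
n/ν → D: 7.225, A: 6.403; A is limiting.
n(X) produced = (1/3) × 19.21 = 6.403 mol
Step 2:
n(X) available = 6.403 mol
n(R) = 855.2 / 149.40 = 5.724 mol
n/ν → X: 2.134, R: 1.908; R is limiting.
n(G) = (2/3) × 5.724 = 3.816 mol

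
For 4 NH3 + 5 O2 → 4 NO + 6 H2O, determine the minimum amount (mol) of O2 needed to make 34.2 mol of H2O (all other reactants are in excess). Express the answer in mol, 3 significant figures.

28.5 mol

n(H2O) = 34.20 mol
n(O2) = (5/6) × 34.20 = 28.50 mol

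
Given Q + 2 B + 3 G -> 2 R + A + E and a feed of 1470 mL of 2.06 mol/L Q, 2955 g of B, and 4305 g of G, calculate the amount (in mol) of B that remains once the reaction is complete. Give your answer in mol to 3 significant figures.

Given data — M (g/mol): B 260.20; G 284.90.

n(Q) = 2.06 × 1470/1000 = 3.028 mol
n(B) = 2955 / 260.20 = 11.36 mol
n(G) = 4305 / 284.90 = 15.11 mol
n/ν for Q = 3.028/1 = 3.028
n/ν for B = 11.36/2 = 5.680
n/ν for G = 15.11/3 = 5.037
Smallest n/ν is Q → limiting reagent.
B consumed = (2/1) × 3.028 = 6.056 mol
B remaining = 11.36 − 6.056 = 5.304 mol

5.30 mol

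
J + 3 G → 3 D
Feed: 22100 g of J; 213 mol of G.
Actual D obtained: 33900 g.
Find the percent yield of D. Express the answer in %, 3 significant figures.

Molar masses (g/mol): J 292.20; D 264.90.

60.1 %

n(J) = 22100 / 292.20 = 75.63 mol
n(G) = 213.0 mol
n/ν → J: 75.63, G: 71.00; G is limiting.
theoretical n(D) = (3/3) × 213.0 = 213.0 mol → 56420 g
% yield = 33900 / 56420 × 100 = 60.09 %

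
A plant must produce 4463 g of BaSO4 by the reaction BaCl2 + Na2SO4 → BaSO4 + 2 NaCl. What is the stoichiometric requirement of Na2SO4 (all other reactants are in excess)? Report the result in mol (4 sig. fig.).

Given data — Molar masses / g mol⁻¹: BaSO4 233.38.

19.12 mol

n(BaSO4) = 4463 / 233.38 = 19.12 mol
n(Na2SO4) = (1/1) × 19.12 = 19.12 mol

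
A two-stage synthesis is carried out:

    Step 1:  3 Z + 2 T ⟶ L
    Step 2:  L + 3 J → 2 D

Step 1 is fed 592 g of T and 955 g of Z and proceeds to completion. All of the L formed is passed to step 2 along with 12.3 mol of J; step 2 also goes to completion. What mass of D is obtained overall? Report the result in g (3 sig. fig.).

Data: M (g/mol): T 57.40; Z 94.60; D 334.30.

Step 1:
n(T) = 592.0 / 57.40 = 10.31 mol
n(Z) = 955.0 / 94.60 = 10.10 mol
n/ν for T = 10.31/2 = 5.155
n/ν for Z = 10.10/3 = 3.367
Smallest n/ν is Z → limiting reagent.
n(L) produced = (1/3) × 10.10 = 3.367 mol
Step 2:
n(L) available = 3.367 mol
n(J) = 12.30 mol
n/ν for L = 3.367/1 = 3.367
n/ν for J = 12.30/3 = 4.100
Smallest n/ν is L → limiting reagent.
n(D) = (2/1) × 3.367 = 6.734 mol
mass = 6.734 × 334.30 = 2251 g

2250 g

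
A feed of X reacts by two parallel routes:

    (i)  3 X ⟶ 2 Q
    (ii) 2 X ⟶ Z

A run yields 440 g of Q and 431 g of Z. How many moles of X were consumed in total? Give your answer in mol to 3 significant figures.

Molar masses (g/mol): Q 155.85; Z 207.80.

n(Q) = 440 / 155.85 = 2.823 mol
n(Z) = 431 / 207.80 = 2.074 mol
n(X) via (i) = (3/2)×2.823 = 4.235 mol
n(X) via (ii) = (2/1)×2.074 = 4.148 mol
total n(X) = 4.235 + 4.148 = 8.383 mol

8.38 mol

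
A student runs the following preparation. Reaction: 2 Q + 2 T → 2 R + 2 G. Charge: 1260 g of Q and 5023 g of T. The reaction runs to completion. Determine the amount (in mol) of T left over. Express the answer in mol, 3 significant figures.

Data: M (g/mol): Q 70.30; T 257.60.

1.58 mol

n(Q) = 1260 / 70.30 = 17.92 mol
n(T) = 5023 / 257.60 = 19.50 mol
n/ν for Q = 17.92/2 = 8.960
n/ν for T = 19.50/2 = 9.750
Smallest n/ν is Q → limiting reagent.
T consumed = (2/2) × 17.92 = 17.92 mol
T remaining = 19.50 − 17.92 = 1.580 mol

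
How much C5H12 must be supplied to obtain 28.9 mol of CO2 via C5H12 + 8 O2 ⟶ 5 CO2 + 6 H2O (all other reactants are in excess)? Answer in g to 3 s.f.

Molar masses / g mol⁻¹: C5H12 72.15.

n(CO2) = 28.90 mol
n(C5H12) = (1/5) × 28.90 = 5.780 mol
mass = 5.780 × 72.15 = 417.0 g

417 g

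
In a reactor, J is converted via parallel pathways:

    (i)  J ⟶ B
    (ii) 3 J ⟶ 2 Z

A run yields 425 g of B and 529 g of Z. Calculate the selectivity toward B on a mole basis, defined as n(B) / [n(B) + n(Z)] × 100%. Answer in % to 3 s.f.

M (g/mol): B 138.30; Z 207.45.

54.7 %

n(B) = 425 / 138.30 = 3.073 mol
n(Z) = 529 / 207.45 = 2.550 mol
selectivity = 3.073/(3.073+2.550) × 100 = 54.65 %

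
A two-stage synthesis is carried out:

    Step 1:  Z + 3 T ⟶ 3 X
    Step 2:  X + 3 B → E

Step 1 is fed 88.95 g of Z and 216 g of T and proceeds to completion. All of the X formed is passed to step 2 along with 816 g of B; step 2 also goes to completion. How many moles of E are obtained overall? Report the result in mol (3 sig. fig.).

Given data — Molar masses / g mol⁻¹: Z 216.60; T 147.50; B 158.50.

1.23 mol

Step 1:
n(Z) = 88.95 / 216.60 = 0.4107 mol
n(T) = 216.0 / 147.50 = 1.464 mol
n/ν for Z = 0.4107/1 = 0.4107
n/ν for T = 1.464/3 = 0.4880
Smallest n/ν is Z → limiting reagent.
n(X) produced = (3/1) × 0.4107 = 1.232 mol
Step 2:
n(X) available = 1.232 mol
n(B) = 816.0 / 158.50 = 5.148 mol
n/ν for X = 1.232/1 = 1.232
n/ν for B = 5.148/3 = 1.716
Smallest n/ν is X → limiting reagent.
n(E) = (1/1) × 1.232 = 1.232 mol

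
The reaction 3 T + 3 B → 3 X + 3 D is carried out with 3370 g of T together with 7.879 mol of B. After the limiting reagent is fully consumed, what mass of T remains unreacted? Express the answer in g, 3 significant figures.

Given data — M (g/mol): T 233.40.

n(T) = 3370 / 233.40 = 14.44 mol
n(B) = 7.879 mol
n/ν → T: 4.813, B: 2.626; B is limiting.
T consumed = (3/3) × 7.879 = 7.879 mol
T remaining = 14.44 − 7.879 = 6.561 mol
mass = 6.561 × 233.40 = 1531 g

1530 g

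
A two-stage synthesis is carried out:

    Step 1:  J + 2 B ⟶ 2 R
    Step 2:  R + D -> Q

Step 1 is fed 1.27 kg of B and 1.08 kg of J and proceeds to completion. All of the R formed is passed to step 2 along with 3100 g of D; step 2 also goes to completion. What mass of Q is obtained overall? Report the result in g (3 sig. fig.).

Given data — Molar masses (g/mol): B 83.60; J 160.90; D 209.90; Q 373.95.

Step 1:
n(B) = 1.270×1000 / 83.60 = 15.19 mol
n(J) = 1.080×1000 / 160.90 = 6.712 mol
n/ν for B = 15.19/2 = 7.595
n/ν for J = 6.712/1 = 6.712
Smallest n/ν is J → limiting reagent.
n(R) produced = (2/1) × 6.712 = 13.42 mol
Step 2:
n(R) available = 13.42 mol
n(D) = 3100 / 209.90 = 14.77 mol
n/ν for R = 13.42/1 = 13.42
n/ν for D = 14.77/1 = 14.77
Smallest n/ν is R → limiting reagent.
n(Q) = (1/1) × 13.42 = 13.42 mol
mass = 13.42 × 373.95 = 5018 g

5020 g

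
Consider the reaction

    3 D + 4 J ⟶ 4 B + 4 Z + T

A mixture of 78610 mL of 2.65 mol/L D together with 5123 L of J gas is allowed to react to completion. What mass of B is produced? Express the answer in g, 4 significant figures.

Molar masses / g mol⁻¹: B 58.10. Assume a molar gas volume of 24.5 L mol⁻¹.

n(D) = 2.65 × 78610/1000 = 208.3 mol
n(J) = 5123 / 24.5 = 209.1 mol
n/ν → D: 69.43, J: 52.28; J is limiting.
n(B) = (4/4) × 209.1 = 209.1 mol
mass = 209.1 × 58.10 = 12150 g

12150 g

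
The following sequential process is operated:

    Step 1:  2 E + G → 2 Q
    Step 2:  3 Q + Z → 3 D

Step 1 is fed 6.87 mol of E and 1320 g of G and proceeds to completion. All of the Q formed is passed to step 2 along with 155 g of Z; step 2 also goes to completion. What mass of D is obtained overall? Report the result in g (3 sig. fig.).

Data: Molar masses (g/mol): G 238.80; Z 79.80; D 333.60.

Step 1:
n(E) = 6.870 mol
n(G) = 1320 / 238.80 = 5.528 mol
n/ν → E: 3.435, G: 5.528; E is limiting.
n(Q) produced = (2/2) × 6.870 = 6.870 mol
Step 2:
n(Q) available = 6.870 mol
n(Z) = 155.0 / 79.80 = 1.942 mol
n/ν → Q: 2.290, Z: 1.942; Z is limiting.
n(D) = (3/1) × 1.942 = 5.826 mol
mass = 5.826 × 333.60 = 1944 g

1940 g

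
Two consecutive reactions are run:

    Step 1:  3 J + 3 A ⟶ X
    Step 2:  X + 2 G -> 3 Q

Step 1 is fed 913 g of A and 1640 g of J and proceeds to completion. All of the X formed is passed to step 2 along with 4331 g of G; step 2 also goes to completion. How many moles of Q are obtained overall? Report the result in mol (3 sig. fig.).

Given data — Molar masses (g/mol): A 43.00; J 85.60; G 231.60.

19.2 mol

Step 1:
n(A) = 913.0 / 43.00 = 21.23 mol
n(J) = 1640 / 85.60 = 19.16 mol
n/ν for A = 21.23/3 = 7.077
n/ν for J = 19.16/3 = 6.387
Smallest n/ν is J → limiting reagent.
n(X) produced = (1/3) × 19.16 = 6.387 mol
Step 2:
n(X) available = 6.387 mol
n(G) = 4331 / 231.60 = 18.70 mol
n/ν for X = 6.387/1 = 6.387
n/ν for G = 18.70/2 = 9.350
Smallest n/ν is X → limiting reagent.
n(Q) = (3/1) × 6.387 = 19.16 mol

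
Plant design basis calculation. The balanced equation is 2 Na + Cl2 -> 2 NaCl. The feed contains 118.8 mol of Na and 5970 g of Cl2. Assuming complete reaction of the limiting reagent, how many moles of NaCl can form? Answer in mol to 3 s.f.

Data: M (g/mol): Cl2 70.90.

119 mol

n(Na) = 118.8 mol
n(Cl2) = 5970 / 70.90 = 84.20 mol
n/ν → Na: 59.40, Cl2: 84.20; Na is limiting.
n(NaCl) = (2/2) × 118.8 = 118.8 mol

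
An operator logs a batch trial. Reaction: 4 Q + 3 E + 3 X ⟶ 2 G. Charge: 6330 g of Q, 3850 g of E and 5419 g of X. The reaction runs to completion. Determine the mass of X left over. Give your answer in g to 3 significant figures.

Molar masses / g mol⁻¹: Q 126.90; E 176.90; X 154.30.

2060 g

n(Q) = 6330 / 126.90 = 49.88 mol
n(E) = 3850 / 176.90 = 21.76 mol
n(X) = 5419 / 154.30 = 35.12 mol
n/ν → Q: 12.47, E: 7.253, X: 11.71; E is limiting.
X consumed = (3/3) × 21.76 = 21.76 mol
X remaining = 35.12 − 21.76 = 13.36 mol
mass = 13.36 × 154.30 = 2061 g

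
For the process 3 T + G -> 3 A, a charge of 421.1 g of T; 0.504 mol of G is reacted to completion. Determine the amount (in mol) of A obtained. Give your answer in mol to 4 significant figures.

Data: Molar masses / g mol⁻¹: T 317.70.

n(T) = 421.1 / 317.70 = 1.325 mol
n(G) = 0.5040 mol
n/ν → T: 0.4417, G: 0.5040; T is limiting.
n(A) = (3/3) × 1.325 = 1.325 mol

1.325 mol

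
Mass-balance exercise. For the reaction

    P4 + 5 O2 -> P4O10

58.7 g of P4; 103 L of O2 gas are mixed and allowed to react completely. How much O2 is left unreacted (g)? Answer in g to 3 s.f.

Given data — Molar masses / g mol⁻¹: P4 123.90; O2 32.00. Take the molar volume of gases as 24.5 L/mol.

n(P4) = 58.70 / 123.90 = 0.4738 mol
n(O2) = 103.0 / 24.5 = 4.204 mol
n/ν for P4 = 0.4738/1 = 0.4738
n/ν for O2 = 4.204/5 = 0.8408
Smallest n/ν is P4 → limiting reagent.
O2 consumed = (5/1) × 0.4738 = 2.369 mol
O2 remaining = 4.204 − 2.369 = 1.835 mol
mass = 1.835 × 32.00 = 58.72 g

58.7 g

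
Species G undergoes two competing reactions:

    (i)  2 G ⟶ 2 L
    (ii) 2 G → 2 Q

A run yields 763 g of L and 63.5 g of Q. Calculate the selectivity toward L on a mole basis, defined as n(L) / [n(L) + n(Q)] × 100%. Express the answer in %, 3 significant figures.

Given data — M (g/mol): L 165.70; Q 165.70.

92.3 %

n(L) = 763 / 165.70 = 4.605 mol
n(Q) = 63.5 / 165.70 = 0.3832 mol
selectivity = 4.605/(4.605+0.3832) × 100 = 92.32 %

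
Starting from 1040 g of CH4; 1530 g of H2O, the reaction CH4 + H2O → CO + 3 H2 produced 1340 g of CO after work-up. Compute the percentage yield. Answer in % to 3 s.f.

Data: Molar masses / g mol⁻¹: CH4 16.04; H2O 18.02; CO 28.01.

73.8 %

n(CH4) = 1040 / 16.04 = 64.84 mol
n(H2O) = 1530 / 18.02 = 84.91 mol
n/ν for CH4 = 64.84/1 = 64.84
n/ν for H2O = 84.91/1 = 84.91
Smallest n/ν is CH4 → limiting reagent.
theoretical n(CO) = (1/1) × 64.84 = 64.84 mol → 1816 g
% yield = 1340 / 1816 × 100 = 73.79 %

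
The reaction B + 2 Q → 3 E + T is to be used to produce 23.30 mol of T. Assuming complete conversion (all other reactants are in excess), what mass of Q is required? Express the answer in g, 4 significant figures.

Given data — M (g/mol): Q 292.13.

13610 g

n(T) = 23.30 mol
n(Q) = (2/1) × 23.30 = 46.60 mol
mass = 46.60 × 292.13 = 13610 g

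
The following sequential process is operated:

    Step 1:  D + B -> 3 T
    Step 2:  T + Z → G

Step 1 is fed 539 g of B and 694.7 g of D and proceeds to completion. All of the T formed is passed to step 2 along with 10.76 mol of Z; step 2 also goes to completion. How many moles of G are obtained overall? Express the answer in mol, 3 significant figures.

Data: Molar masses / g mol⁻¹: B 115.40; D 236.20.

8.82 mol

Step 1:
n(B) = 539.0 / 115.40 = 4.671 mol
n(D) = 694.7 / 236.20 = 2.941 mol
n/ν for B = 4.671/1 = 4.671
n/ν for D = 2.941/1 = 2.941
Smallest n/ν is D → limiting reagent.
n(T) produced = (3/1) × 2.941 = 8.823 mol
Step 2:
n(T) available = 8.823 mol
n(Z) = 10.76 mol
n/ν for T = 8.823/1 = 8.823
n/ν for Z = 10.76/1 = 10.76
Smallest n/ν is T → limiting reagent.
n(G) = (1/1) × 8.823 = 8.823 mol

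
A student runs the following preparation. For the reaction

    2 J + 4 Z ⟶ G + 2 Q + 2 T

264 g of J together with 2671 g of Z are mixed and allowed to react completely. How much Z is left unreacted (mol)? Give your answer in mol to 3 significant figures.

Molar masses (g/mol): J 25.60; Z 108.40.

n(J) = 264.0 / 25.60 = 10.31 mol
n(Z) = 2671 / 108.40 = 24.64 mol
n/ν for J = 10.31/2 = 5.155
n/ν for Z = 24.64/4 = 6.160
Smallest n/ν is J → limiting reagent.
Z consumed = (4/2) × 10.31 = 20.62 mol
Z remaining = 24.64 − 20.62 = 4.020 mol

4.02 mol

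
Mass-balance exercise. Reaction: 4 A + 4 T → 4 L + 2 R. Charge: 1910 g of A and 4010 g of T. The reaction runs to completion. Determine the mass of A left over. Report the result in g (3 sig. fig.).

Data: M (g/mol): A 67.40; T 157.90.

198 g

n(A) = 1910 / 67.40 = 28.34 mol
n(T) = 4010 / 157.90 = 25.40 mol
n/ν for A = 28.34/4 = 7.085
n/ν for T = 25.40/4 = 6.350
Smallest n/ν is T → limiting reagent.
A consumed = (4/4) × 25.40 = 25.40 mol
A remaining = 28.34 − 25.40 = 2.940 mol
mass = 2.940 × 67.40 = 198.2 g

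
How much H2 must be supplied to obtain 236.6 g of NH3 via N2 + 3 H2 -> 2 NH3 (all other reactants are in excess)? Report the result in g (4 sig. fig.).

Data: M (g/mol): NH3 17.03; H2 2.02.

42.10 g

n(NH3) = 236.6 / 17.03 = 13.89 mol
n(H2) = (3/2) × 13.89 = 20.84 mol
mass = 20.84 × 2.02 = 42.10 g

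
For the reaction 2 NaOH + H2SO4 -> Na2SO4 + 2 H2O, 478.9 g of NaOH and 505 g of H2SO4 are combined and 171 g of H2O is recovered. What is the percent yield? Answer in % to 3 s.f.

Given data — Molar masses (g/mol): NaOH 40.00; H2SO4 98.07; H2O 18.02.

n(NaOH) = 478.9 / 40.00 = 11.97 mol
n(H2SO4) = 505.0 / 98.07 = 5.149 mol
n/ν for NaOH = 11.97/2 = 5.985
n/ν for H2SO4 = 5.149/1 = 5.149
Smallest n/ν is H2SO4 → limiting reagent.
theoretical n(H2O) = (2/1) × 5.149 = 10.30 mol → 185.6 g
% yield = 171 / 185.6 × 100 = 92.13 %

92.1 %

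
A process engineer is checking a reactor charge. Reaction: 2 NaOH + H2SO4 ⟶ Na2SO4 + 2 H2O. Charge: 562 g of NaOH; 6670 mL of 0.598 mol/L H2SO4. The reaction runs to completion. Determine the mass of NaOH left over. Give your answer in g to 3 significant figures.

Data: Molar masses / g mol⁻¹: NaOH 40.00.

243 g

n(NaOH) = 562.0 / 40.00 = 14.05 mol
n(H2SO4) = 0.598 × 6670/1000 = 3.989 mol
n/ν for NaOH = 14.05/2 = 7.025
n/ν for H2SO4 = 3.989/1 = 3.989
Smallest n/ν is H2SO4 → limiting reagent.
NaOH consumed = (2/1) × 3.989 = 7.978 mol
NaOH remaining = 14.05 − 7.978 = 6.072 mol
mass = 6.072 × 40.00 = 242.9 g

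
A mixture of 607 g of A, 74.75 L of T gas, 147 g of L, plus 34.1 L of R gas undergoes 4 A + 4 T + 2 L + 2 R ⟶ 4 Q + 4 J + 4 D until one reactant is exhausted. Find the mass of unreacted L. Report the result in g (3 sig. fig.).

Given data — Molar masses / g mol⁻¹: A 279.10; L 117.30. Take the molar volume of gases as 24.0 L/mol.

19.4 g

n(A) = 607.0 / 279.10 = 2.175 mol
n(T) = 74.75 / 24.0 = 3.115 mol
n(L) = 147.0 / 117.30 = 1.253 mol
n(R) = 34.10 / 24.0 = 1.421 mol
n/ν for A = 2.175/4 = 0.5438
n/ν for T = 3.115/4 = 0.7788
n/ν for L = 1.253/2 = 0.6265
n/ν for R = 1.421/2 = 0.7105
Smallest n/ν is A → limiting reagent.
L consumed = (2/4) × 2.175 = 1.088 mol
L remaining = 1.253 − 1.088 = 0.1650 mol
mass = 0.1650 × 117.30 = 19.35 g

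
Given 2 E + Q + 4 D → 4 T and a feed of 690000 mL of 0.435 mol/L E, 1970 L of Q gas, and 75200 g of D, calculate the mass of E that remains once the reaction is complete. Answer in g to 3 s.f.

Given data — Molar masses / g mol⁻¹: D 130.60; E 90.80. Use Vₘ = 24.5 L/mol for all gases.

n(E) = 0.435 × 690000/1000 = 300.2 mol
n(Q) = 1970 / 24.5 = 80.41 mol
n(D) = 75200 / 130.60 = 575.8 mol
n/ν → E: 150.1, Q: 80.41, D: 144.0; Q is limiting.
E consumed = (2/1) × 80.41 = 160.8 mol
E remaining = 300.2 − 160.8 = 139.4 mol
mass = 139.4 × 90.80 = 12660 g

12700 g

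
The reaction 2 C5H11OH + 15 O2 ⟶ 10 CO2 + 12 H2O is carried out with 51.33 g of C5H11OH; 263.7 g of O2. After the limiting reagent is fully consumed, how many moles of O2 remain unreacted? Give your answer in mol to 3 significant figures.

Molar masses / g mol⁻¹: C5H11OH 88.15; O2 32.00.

n(C5H11OH) = 51.33 / 88.15 = 0.5823 mol
n(O2) = 263.7 / 32.00 = 8.241 mol
n/ν → C5H11OH: 0.2912, O2: 0.5494; C5H11OH is limiting.
O2 consumed = (15/2) × 0.5823 = 4.367 mol
O2 remaining = 8.241 − 4.367 = 3.874 mol

3.87 mol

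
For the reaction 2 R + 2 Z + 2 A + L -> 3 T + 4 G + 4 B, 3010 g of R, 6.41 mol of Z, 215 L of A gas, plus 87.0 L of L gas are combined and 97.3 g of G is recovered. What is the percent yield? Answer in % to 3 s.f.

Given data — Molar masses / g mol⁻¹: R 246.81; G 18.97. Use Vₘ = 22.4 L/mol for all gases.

n(R) = 3010 / 246.81 = 12.20 mol
n(Z) = 6.410 mol
n(A) = 215.0 / 22.4 = 9.598 mol
n(L) = 87.00 / 22.4 = 3.884 mol
n/ν → R: 6.100, Z: 3.205, A: 4.799, L: 3.884; Z is limiting.
theoretical n(G) = (4/2) × 6.410 = 12.82 mol → 243.2 g
% yield = 97.3 / 243.2 × 100 = 40.01 %

40.0 %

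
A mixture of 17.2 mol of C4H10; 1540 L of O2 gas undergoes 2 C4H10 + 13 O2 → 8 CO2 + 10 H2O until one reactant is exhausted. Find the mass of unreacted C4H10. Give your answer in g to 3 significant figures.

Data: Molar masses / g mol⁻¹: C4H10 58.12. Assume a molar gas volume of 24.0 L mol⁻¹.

426 g

n(C4H10) = 17.20 mol
n(O2) = 1540 / 24.0 = 64.17 mol
n/ν → C4H10: 8.600, O2: 4.936; O2 is limiting.
C4H10 consumed = (2/13) × 64.17 = 9.872 mol
C4H10 remaining = 17.20 − 9.872 = 7.328 mol
mass = 7.328 × 58.12 = 425.9 g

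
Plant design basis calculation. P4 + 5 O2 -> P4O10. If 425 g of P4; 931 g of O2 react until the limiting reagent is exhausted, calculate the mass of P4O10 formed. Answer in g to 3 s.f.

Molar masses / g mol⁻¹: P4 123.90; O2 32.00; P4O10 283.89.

n(P4) = 425.0 / 123.90 = 3.430 mol
n(O2) = 931.0 / 32.00 = 29.09 mol
n/ν → P4: 3.430, O2: 5.818; P4 is limiting.
n(P4O10) = (1/1) × 3.430 = 3.430 mol
mass = 3.430 × 283.89 = 973.7 g

974 g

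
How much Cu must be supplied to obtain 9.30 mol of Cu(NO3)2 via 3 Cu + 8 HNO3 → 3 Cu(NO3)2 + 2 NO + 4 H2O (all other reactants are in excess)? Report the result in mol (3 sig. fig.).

9.30 mol

n(Cu(NO3)2) = 9.300 mol
n(Cu) = (3/3) × 9.300 = 9.300 mol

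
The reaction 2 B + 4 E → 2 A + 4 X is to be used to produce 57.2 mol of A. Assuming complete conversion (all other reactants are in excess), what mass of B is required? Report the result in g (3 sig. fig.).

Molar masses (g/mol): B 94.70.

n(A) = 57.20 mol
n(B) = (2/2) × 57.20 = 57.20 mol
mass = 57.20 × 94.70 = 5417 g

5420 g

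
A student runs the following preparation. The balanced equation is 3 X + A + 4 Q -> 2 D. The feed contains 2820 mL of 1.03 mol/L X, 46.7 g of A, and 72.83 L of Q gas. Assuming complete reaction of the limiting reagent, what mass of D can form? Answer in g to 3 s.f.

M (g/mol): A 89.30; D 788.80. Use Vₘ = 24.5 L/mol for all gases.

825 g

n(X) = 1.03 × 2820/1000 = 2.905 mol
n(A) = 46.70 / 89.30 = 0.5230 mol
n(Q) = 72.83 / 24.5 = 2.973 mol
n/ν for X = 2.905/3 = 0.9683
n/ν for A = 0.5230/1 = 0.5230
n/ν for Q = 2.973/4 = 0.7433
Smallest n/ν is A → limiting reagent.
n(D) = (2/1) × 0.5230 = 1.046 mol
mass = 1.046 × 788.80 = 825.1 g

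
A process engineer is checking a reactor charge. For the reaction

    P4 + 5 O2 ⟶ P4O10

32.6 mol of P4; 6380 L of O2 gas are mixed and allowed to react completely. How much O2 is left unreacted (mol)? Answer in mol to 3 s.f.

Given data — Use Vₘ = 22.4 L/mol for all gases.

n(P4) = 32.60 mol
n(O2) = 6380 / 22.4 = 284.8 mol
n/ν → P4: 32.60, O2: 56.96; P4 is limiting.
O2 consumed = (5/1) × 32.60 = 163.0 mol
O2 remaining = 284.8 − 163.0 = 121.8 mol

122 mol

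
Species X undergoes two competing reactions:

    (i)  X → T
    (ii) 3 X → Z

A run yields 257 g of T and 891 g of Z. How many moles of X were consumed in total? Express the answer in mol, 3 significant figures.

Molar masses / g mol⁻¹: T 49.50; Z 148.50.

n(T) = 257 / 49.50 = 5.192 mol
n(Z) = 891 / 148.50 = 6.000 mol
n(X) via (i) = (1/1)×5.192 = 5.192 mol
n(X) via (ii) = (3/1)×6.000 = 18.00 mol
total n(X) = 5.192 + 18.00 = 23.19 mol

23.2 mol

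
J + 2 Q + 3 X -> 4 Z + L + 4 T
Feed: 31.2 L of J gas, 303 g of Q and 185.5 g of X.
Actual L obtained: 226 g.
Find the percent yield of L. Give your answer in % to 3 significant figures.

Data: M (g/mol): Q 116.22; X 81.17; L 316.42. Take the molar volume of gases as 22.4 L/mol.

93.8 %

n(J) = 31.20 / 22.4 = 1.393 mol
n(Q) = 303.0 / 116.22 = 2.607 mol
n(X) = 185.5 / 81.17 = 2.285 mol
n/ν for J = 1.393/1 = 1.393
n/ν for Q = 2.607/2 = 1.304
n/ν for X = 2.285/3 = 0.7617
Smallest n/ν is X → limiting reagent.
theoretical n(L) = (1/3) × 2.285 = 0.7617 mol → 241.0 g
% yield = 226 / 241.0 × 100 = 93.78 %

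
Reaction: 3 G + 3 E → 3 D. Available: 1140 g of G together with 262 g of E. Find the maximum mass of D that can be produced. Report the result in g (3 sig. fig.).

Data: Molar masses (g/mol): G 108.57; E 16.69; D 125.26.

1320 g

n(G) = 1140 / 108.57 = 10.50 mol
n(E) = 262.0 / 16.69 = 15.70 mol
n/ν → G: 3.500, E: 5.233; G is limiting.
n(D) = (3/3) × 10.50 = 10.50 mol
mass = 10.50 × 125.26 = 1315 g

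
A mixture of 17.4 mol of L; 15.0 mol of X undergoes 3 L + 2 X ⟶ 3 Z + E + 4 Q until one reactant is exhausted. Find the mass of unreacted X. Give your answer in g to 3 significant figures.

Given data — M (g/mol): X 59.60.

n(L) = 17.40 mol
n(X) = 15.00 mol
n/ν for L = 17.40/3 = 5.800
n/ν for X = 15.00/2 = 7.500
Smallest n/ν is L → limiting reagent.
X consumed = (2/3) × 17.40 = 11.60 mol
X remaining = 15.00 − 11.60 = 3.400 mol
mass = 3.400 × 59.60 = 202.6 g

203 g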